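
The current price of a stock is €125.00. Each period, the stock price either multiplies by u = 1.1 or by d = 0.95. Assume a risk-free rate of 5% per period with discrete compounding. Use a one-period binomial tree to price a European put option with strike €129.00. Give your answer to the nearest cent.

€3.25

Risk-neutral probability p = (1 + 0.05 − 0.95)/(1.1 − 0.95) = 0.1000/0.1500 = 0.6667
Terminal stock prices: S_u = 137.5, S_d = 118.8
Terminal payoffs (K − S): max(-8.5, 0) = 0, max(10.25, 0) = 10.25
Node 0 (S = 125): V_0 = 1/1.05·[0.6667·0.0000 + 0.3333·10.2500] = 3.2540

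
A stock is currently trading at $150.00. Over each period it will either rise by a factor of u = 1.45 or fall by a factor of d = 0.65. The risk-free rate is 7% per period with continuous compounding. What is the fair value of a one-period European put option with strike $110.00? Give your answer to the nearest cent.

$5.50

Risk-neutral probability p = (e^0.07 − 0.65)/(1.45 − 0.65) = 0.4225/0.8000 = 0.5281
Terminal stock prices: S_u = 217.5, S_d = 97.5
Terminal payoffs (K − S): max(-107.5, 0) = 0, max(12.5, 0) = 12.5
Node 0 (S = 150): V_0 = e^(−0.07)·[0.5281·0.0000 + 0.4719·12.5000] = 5.4995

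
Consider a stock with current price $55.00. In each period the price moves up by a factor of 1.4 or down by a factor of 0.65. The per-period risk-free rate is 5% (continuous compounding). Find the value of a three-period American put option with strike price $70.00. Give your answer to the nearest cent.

$19.64

Risk-neutral probability p = (e^0.05 − 0.65)/(1.4 − 0.65) = 0.4013/0.7500 = 0.5350
Terminal stock prices: S_uuu = 150.9, S_uud = 70.07, S_udd = 32.53, S_ddd = 15.1
Terminal payoffs (K − S): max(-80.92, 0) = 0, max(-0.07, 0) = 0, max(37.47, 0) = 37.47, max(54.9, 0) = 54.9
Node uu (S = 107.8): continuation = e^(−0.05)·[0.5350·0.0000 + 0.4650·0.0000] = 0.0000; exercise value = 0.0000 ≤ continuation, so V_uu = 0.0000
Node ud (S = 50.05): continuation = e^(−0.05)·[0.5350·0.0000 + 0.4650·37.4675] = 16.5717; exercise value = 19.9500 > continuation, so V_ud = 19.9500 (exercise)
Node dd (S = 23.24): continuation = e^(−0.05)·[0.5350·37.4675 + 0.4650·54.8956] = 43.3486; exercise value = 46.7625 > continuation, so V_dd = 46.7625 (exercise)
Node u (S = 77): continuation = e^(−0.05)·[0.5350·0.0000 + 0.4650·19.9500] = 8.8238; exercise value = 0.0000 ≤ continuation, so V_u = 8.8238
Node d (S = 35.75): continuation = e^(−0.05)·[0.5350·19.9500 + 0.4650·46.7625] = 30.8361; exercise value = 34.2500 > continuation, so V_d = 34.2500 (exercise)
Node 0 (S = 55): continuation = e^(−0.05)·[0.5350·8.8238 + 0.4650·34.2500] = 19.6393; exercise value = 15.0000 ≤ continuation, so V_0 = 19.6393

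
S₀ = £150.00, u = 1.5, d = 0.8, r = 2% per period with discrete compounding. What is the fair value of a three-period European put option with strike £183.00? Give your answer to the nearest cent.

£48.56

Risk-neutral probability p = (1 + 0.02 − 0.8)/(1.5 − 0.8) = 0.2200/0.7000 = 0.3143
Terminal stock prices: S_uuu = 506.2, S_uud = 270, S_udd = 144, S_ddd = 76.8
Terminal payoffs (K − S): max(-323.2, 0) = 0, max(-87, 0) = 0, max(39, 0) = 39, max(106.2, 0) = 106.2
Node uu (S = 337.5): V_uu = 1/1.02·[0.3143·0.0000 + 0.6857·0.0000] = 0.0000
Node ud (S = 180): V_ud = 1/1.02·[0.3143·0.0000 + 0.6857·39.0000] = 26.2185
Node dd (S = 96): V_dd = 1/1.02·[0.3143·39.0000 + 0.6857·106.2000] = 83.4118
Node u (S = 225): V_u = 1/1.02·[0.3143·0.0000 + 0.6857·26.2185] = 17.6259
Node d (S = 120): V_d = 1/1.02·[0.3143·26.2185 + 0.6857·83.4118] = 64.1537
Node 0 (S = 150): V_0 = 1/1.02·[0.3143·17.6259 + 0.6857·64.1537] = 48.5595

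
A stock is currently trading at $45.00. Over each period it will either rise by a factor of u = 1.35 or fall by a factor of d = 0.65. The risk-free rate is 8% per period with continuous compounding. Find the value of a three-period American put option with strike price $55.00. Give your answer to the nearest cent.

Risk-neutral probability p = (e^0.08 − 0.65)/(1.35 − 0.65) = 0.4333/0.7000 = 0.6190
Terminal stock prices: S_uuu = 110.7, S_uud = 53.31, S_udd = 25.67, S_ddd = 12.36
Terminal payoffs (K − S): max(-55.72, 0) = 0, max(1.692, 0) = 1.692, max(29.33, 0) = 29.33, max(42.64, 0) = 42.64
Node uu (S = 82.01): continuation = e^(−0.08)·[0.6190·0.0000 + 0.3810·1.6919] = 0.5951; exercise value = 0.0000 ≤ continuation, so V_uu = 0.5951
Node ud (S = 39.49): continuation = e^(−0.08)·[0.6190·1.6919 + 0.3810·29.3331] = 11.2839; exercise value = 15.5125 > continuation, so V_ud = 15.5125 (exercise)
Node dd (S = 19.01): continuation = e^(−0.08)·[0.6190·29.3331 + 0.3810·42.6419] = 31.7589; exercise value = 35.9875 > continuation, so V_dd = 35.9875 (exercise)
Node u (S = 60.75): continuation = e^(−0.08)·[0.6190·0.5951 + 0.3810·15.5125] = 5.7961; exercise value = 0.0000 ≤ continuation, so V_u = 5.7961
Node d (S = 29.25): continuation = e^(−0.08)·[0.6190·15.5125 + 0.3810·35.9875] = 21.5214; exercise value = 25.7500 > continuation, so V_d = 25.7500 (exercise)
Node 0 (S = 45): continuation = e^(−0.08)·[0.6190·5.7961 + 0.3810·25.7500] = 12.3688; exercise value = 10.0000 ≤ continuation, so V_0 = 12.3688

$12.37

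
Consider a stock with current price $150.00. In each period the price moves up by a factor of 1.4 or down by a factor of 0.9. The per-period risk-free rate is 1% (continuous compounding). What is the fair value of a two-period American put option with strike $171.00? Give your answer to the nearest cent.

Risk-neutral probability p = (e^0.01 − 0.9)/(1.4 − 0.9) = 0.1101/0.5000 = 0.2201
Terminal stock prices: S_uu = 294, S_ud = 189, S_dd = 121.5
Terminal payoffs (K − S): max(-123, 0) = 0, max(-18, 0) = 0, max(49.5, 0) = 49.5
Node u (S = 210): continuation = e^(−0.01)·[0.2201·0.0000 + 0.7799·0.0000] = 0.0000; exercise value = 0.0000 ≤ continuation, so V_u = 0.0000
Node d (S = 135): continuation = e^(−0.01)·[0.2201·0.0000 + 0.7799·49.5000] = 38.2209; exercise value = 36.0000 ≤ continuation, so V_d = 38.2209
Node 0 (S = 150): continuation = e^(−0.01)·[0.2201·0.0000 + 0.7799·38.2209] = 29.5119; exercise value = 21.0000 ≤ continuation, so V_0 = 29.5119

$29.51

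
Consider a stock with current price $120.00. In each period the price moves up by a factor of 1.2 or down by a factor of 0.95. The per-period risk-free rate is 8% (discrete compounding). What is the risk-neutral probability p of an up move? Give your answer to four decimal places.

Risk-neutral probability p = (1 + 0.08 − 0.95)/(1.2 − 0.95) = 0.1300/0.2500 = 0.5200

p = 0.5200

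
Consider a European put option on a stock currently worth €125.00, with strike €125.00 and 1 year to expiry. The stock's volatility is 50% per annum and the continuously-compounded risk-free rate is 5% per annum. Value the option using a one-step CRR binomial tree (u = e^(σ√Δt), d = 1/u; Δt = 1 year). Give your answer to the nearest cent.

CRR parameters: u = e^(σ√Δt) = e^(0.5·√1) = 1.6487, d = 1/u = 0.6065
Per-period rate: rΔt = 0.05·1 = 0.05, so R = e^0.05 = 1.0513
Risk-neutral probability p = (e^0.05 − 0.6065)/(1.6487 − 0.6065) = 0.4447/1.0422 = 0.4267
Terminal stock prices: S_u = 206.1, S_d = 75.82
Terminal payoffs (K − S): max(-81.09, 0) = 0, max(49.18, 0) = 49.18
Node 0 (S = 125): V_0 = e^(−0.05)·[0.4267·0.0000 + 0.5733·49.1837] = 26.8201

€26.82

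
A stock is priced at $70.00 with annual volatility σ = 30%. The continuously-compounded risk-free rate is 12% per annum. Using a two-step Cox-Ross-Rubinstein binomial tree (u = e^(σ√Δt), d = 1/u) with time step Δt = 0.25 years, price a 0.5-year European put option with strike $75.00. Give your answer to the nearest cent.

$6.46

CRR parameters: u = e^(σ√Δt) = e^(0.3·√0.25) = 1.1618, d = 1/u = 0.8607
Per-period rate: rΔt = 0.12·0.25 = 0.03, so R = e^0.03 = 1.0305
Risk-neutral probability p = (e^0.03 − 0.8607)/(1.1618 − 0.8607) = 0.1697/0.3011 = 0.5637
Terminal stock prices: S_uu = 94.49, S_ud = 70, S_dd = 51.86
Terminal payoffs (K − S): max(-19.49, 0) = 0, max(5, 0) = 5, max(23.14, 0) = 23.14
Node u (S = 81.33): V_u = e^(−0.03)·[0.5637·0.0000 + 0.4363·5.0000] = 2.1170
Node d (S = 60.25): V_d = e^(−0.03)·[0.5637·5.0000 + 0.4363·23.1427] = 12.5339
Node 0 (S = 70): V_0 = e^(−0.03)·[0.5637·2.1170 + 0.4363·12.5339] = 6.4649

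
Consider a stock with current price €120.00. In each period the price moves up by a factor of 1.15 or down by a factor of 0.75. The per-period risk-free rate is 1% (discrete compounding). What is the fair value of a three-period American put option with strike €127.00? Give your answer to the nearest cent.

Risk-neutral probability p = (1 + 0.01 − 0.75)/(1.15 − 0.75) = 0.2600/0.4000 = 0.6500
Terminal stock prices: S_uuu = 182.5, S_uud = 119, S_udd = 77.62, S_ddd = 50.62
Terminal payoffs (K − S): max(-55.5, 0) = 0, max(7.975, 0) = 7.975, max(49.38, 0) = 49.38, max(76.38, 0) = 76.38
Node uu (S = 158.7): continuation = 1/1.01·[0.6500·0.0000 + 0.3500·7.9750] = 2.7636; exercise value = 0.0000 ≤ continuation, so V_uu = 2.7636
Node ud (S = 103.5): continuation = 1/1.01·[0.6500·7.9750 + 0.3500·49.3750] = 22.2426; exercise value = 23.5000 > continuation, so V_ud = 23.5000 (exercise)
Node dd (S = 67.5): continuation = 1/1.01·[0.6500·49.3750 + 0.3500·76.3750] = 58.2426; exercise value = 59.5000 > continuation, so V_dd = 59.5000 (exercise)
Node u (S = 138): continuation = 1/1.01·[0.6500·2.7636 + 0.3500·23.5000] = 9.9221; exercise value = 0.0000 ≤ continuation, so V_u = 9.9221
Node d (S = 90): continuation = 1/1.01·[0.6500·23.5000 + 0.3500·59.5000] = 35.7426; exercise value = 37.0000 > continuation, so V_d = 37.0000 (exercise)
Node 0 (S = 120): continuation = 1/1.01·[0.6500·9.9221 + 0.3500·37.0000] = 19.2073; exercise value = 7.0000 ≤ continuation, so V_0 = 19.2073

€19.21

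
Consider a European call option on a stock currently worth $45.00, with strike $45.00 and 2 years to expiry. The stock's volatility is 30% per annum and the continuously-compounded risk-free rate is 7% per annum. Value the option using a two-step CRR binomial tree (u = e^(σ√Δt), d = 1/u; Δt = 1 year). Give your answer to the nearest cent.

CRR parameters: u = e^(σ√Δt) = e^(0.3·√1) = 1.3499, d = 1/u = 0.7408
Per-period rate: rΔt = 0.07·1 = 0.07, so R = e^0.07 = 1.0725
Risk-neutral probability p = (e^0.07 − 0.7408)/(1.3499 − 0.7408) = 0.3317/0.6090 = 0.5446
Terminal stock prices: S_uu = 82, S_ud = 45, S_dd = 24.7
Terminal payoffs (S − K): max(37, 0) = 37, max(0, 0) = 0, max(-20.3, 0) = 0
Node u (S = 60.74): V_u = e^(−0.07)·[0.5446·36.9953 + 0.4554·0.0000] = 18.7859
Node d (S = 33.34): V_d = e^(−0.07)·[0.5446·0.0000 + 0.4554·0.0000] = 0.0000
Node 0 (S = 45): V_0 = e^(−0.07)·[0.5446·18.7859 + 0.4554·0.0000] = 9.5393

$9.54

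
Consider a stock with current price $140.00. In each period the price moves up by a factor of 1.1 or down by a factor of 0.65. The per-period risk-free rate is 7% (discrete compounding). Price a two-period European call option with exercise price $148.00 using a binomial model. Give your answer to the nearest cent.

Risk-neutral probability p = (1 + 0.07 − 0.65)/(1.1 − 0.65) = 0.4200/0.4500 = 0.9333
Terminal stock prices: S_uu = 169.4, S_ud = 100.1, S_dd = 59.15
Terminal payoffs (S − K): max(21.4, 0) = 21.4, max(-47.9, 0) = 0, max(-88.85, 0) = 0
Node u (S = 154): V_u = 1/1.07·[0.9333·21.4000 + 0.0667·0.0000] = 18.6667
Node d (S = 91): V_d = 1/1.07·[0.9333·0.0000 + 0.0667·0.0000] = 0.0000
Node 0 (S = 140): V_0 = 1/1.07·[0.9333·18.6667 + 0.0667·0.0000] = 16.2825

$16.28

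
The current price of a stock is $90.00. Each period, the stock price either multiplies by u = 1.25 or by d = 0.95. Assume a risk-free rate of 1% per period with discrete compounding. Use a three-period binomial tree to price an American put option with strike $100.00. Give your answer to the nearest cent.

Risk-neutral probability p = (1 + 0.01 − 0.95)/(1.25 − 0.95) = 0.0600/0.3000 = 0.2000
Terminal stock prices: S_uuu = 175.8, S_uud = 133.6, S_udd = 101.5, S_ddd = 77.16
Terminal payoffs (K − S): max(-75.78, 0) = 0, max(-33.59, 0) = 0, max(-1.531, 0) = 0, max(22.84, 0) = 22.84
Node uu (S = 140.6): continuation = 1/1.01·[0.2000·0.0000 + 0.8000·0.0000] = 0.0000; exercise value = 0.0000 ≤ continuation, so V_uu = 0.0000
Node ud (S = 106.9): continuation = 1/1.01·[0.2000·0.0000 + 0.8000·0.0000] = 0.0000; exercise value = 0.0000 ≤ continuation, so V_ud = 0.0000
Node dd (S = 81.22): continuation = 1/1.01·[0.2000·0.0000 + 0.8000·22.8363] = 18.0881; exercise value = 18.7750 > continuation, so V_dd = 18.7750 (exercise)
Node u (S = 112.5): continuation = 1/1.01·[0.2000·0.0000 + 0.8000·0.0000] = 0.0000; exercise value = 0.0000 ≤ continuation, so V_u = 0.0000
Node d (S = 85.5): continuation = 1/1.01·[0.2000·0.0000 + 0.8000·18.7750] = 14.8713; exercise value = 14.5000 ≤ continuation, so V_d = 14.8713
Node 0 (S = 90): continuation = 1/1.01·[0.2000·0.0000 + 0.8000·14.8713] = 11.7792; exercise value = 10.0000 ≤ continuation, so V_0 = 11.7792

$11.78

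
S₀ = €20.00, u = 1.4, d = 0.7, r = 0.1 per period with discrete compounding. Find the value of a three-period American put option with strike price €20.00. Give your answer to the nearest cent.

€2.83

Risk-neutral probability p = (1 + 0.1 − 0.7)/(1.4 − 0.7) = 0.4000/0.7000 = 0.5714
Terminal stock prices: S_uuu = 54.88, S_uud = 27.44, S_udd = 13.72, S_ddd = 6.86
Terminal payoffs (K − S): max(-34.88, 0) = 0, max(-7.44, 0) = 0, max(6.28, 0) = 6.28, max(13.14, 0) = 13.14
Node uu (S = 39.2): continuation = 1/1.1·[0.5714·0.0000 + 0.4286·0.0000] = 0.0000; exercise value = 0.0000 ≤ continuation, so V_uu = 0.0000
Node ud (S = 19.6): continuation = 1/1.1·[0.5714·0.0000 + 0.4286·6.2800] = 2.4468; exercise value = 0.4000 ≤ continuation, so V_ud = 2.4468
Node dd (S = 9.8): continuation = 1/1.1·[0.5714·6.2800 + 0.4286·13.1400] = 8.3818; exercise value = 10.2000 > continuation, so V_dd = 10.2000 (exercise)
Node u (S = 28): continuation = 1/1.1·[0.5714·0.0000 + 0.4286·2.4468] = 0.9533; exercise value = 0.0000 ≤ continuation, so V_u = 0.9533
Node d (S = 14): continuation = 1/1.1·[0.5714·2.4468 + 0.4286·10.2000] = 5.2451; exercise value = 6.0000 > continuation, so V_d = 6.0000 (exercise)
Node 0 (S = 20): continuation = 1/1.1·[0.5714·0.9533 + 0.4286·6.0000] = 2.8329; exercise value = 0.0000 ≤ continuation, so V_0 = 2.8329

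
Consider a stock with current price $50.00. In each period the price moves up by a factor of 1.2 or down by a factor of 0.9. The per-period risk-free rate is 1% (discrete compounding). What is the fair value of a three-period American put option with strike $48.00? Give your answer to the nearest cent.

$2.95

Risk-neutral probability p = (1 + 0.01 − 0.9)/(1.2 − 0.9) = 0.1100/0.3000 = 0.3667
Terminal stock prices: S_uuu = 86.4, S_uud = 64.8, S_udd = 48.6, S_ddd = 36.45
Terminal payoffs (K − S): max(-38.4, 0) = 0, max(-16.8, 0) = 0, max(-0.6, 0) = 0, max(11.55, 0) = 11.55
Node uu (S = 72): continuation = 1/1.01·[0.3667·0.0000 + 0.6333·0.0000] = 0.0000; exercise value = 0.0000 ≤ continuation, so V_uu = 0.0000
Node ud (S = 54): continuation = 1/1.01·[0.3667·0.0000 + 0.6333·0.0000] = 0.0000; exercise value = 0.0000 ≤ continuation, so V_ud = 0.0000
Node dd (S = 40.5): continuation = 1/1.01·[0.3667·0.0000 + 0.6333·11.5500] = 7.2426; exercise value = 7.5000 > continuation, so V_dd = 7.5000 (exercise)
Node u (S = 60): continuation = 1/1.01·[0.3667·0.0000 + 0.6333·0.0000] = 0.0000; exercise value = 0.0000 ≤ continuation, so V_u = 0.0000
Node d (S = 45): continuation = 1/1.01·[0.3667·0.0000 + 0.6333·7.5000] = 4.7030; exercise value = 3.0000 ≤ continuation, so V_d = 4.7030
Node 0 (S = 50): continuation = 1/1.01·[0.3667·0.0000 + 0.6333·4.7030] = 2.9491; exercise value = 0.0000 ≤ continuation, so V_0 = 2.9491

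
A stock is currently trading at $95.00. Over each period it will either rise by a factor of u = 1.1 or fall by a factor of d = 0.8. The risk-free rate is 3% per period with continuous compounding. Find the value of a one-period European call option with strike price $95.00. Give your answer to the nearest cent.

$7.08

Risk-neutral probability p = (e^0.03 − 0.8)/(1.1 − 0.8) = 0.2305/0.3000 = 0.7682
Terminal stock prices: S_u = 104.5, S_d = 76
Terminal payoffs (S − K): max(9.5, 0) = 9.5, max(-19, 0) = 0
Node 0 (S = 95): V_0 = e^(−0.03)·[0.7682·9.5000 + 0.2318·0.0000] = 7.0820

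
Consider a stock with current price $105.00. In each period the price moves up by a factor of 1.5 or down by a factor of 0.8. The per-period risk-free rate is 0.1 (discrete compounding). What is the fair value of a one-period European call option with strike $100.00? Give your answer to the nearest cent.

Risk-neutral probability p = (1 + 0.1 − 0.8)/(1.5 − 0.8) = 0.3000/0.7000 = 0.4286
Terminal stock prices: S_u = 157.5, S_d = 84
Terminal payoffs (S − K): max(57.5, 0) = 57.5, max(-16, 0) = 0
Node 0 (S = 105): V_0 = 1/1.1·[0.4286·57.5000 + 0.5714·0.0000] = 22.4026

$22.40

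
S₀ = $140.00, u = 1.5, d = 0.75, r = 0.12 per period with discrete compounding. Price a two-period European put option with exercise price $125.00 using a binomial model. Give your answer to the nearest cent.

Risk-neutral probability p = (1 + 0.12 − 0.75)/(1.5 − 0.75) = 0.3700/0.7500 = 0.4933
Terminal stock prices: S_uu = 315, S_ud = 157.5, S_dd = 78.75
Terminal payoffs (K − S): max(-190, 0) = 0, max(-32.5, 0) = 0, max(46.25, 0) = 46.25
Node u (S = 210): V_u = 1/1.12·[0.4933·0.0000 + 0.5067·0.0000] = 0.0000
Node d (S = 105): V_d = 1/1.12·[0.4933·0.0000 + 0.5067·46.2500] = 20.9226
Node 0 (S = 140): V_0 = 1/1.12·[0.4933·0.0000 + 0.5067·20.9226] = 9.4650

$9.46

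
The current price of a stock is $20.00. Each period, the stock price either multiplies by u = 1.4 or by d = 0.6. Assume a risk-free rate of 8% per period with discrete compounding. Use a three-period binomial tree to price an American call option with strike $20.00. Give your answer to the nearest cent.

$7.19

Risk-neutral probability p = (1 + 0.08 − 0.6)/(1.4 − 0.6) = 0.4800/0.8000 = 0.6000
Terminal stock prices: S_uuu = 54.88, S_uud = 23.52, S_udd = 10.08, S_ddd = 4.32
Terminal payoffs (S − K): max(34.88, 0) = 34.88, max(3.52, 0) = 3.52, max(-9.92, 0) = 0, max(-15.68, 0) = 0
Node uu (S = 39.2): continuation = 1/1.08·[0.6000·34.8800 + 0.4000·3.5200] = 20.6815; exercise value = 19.2000 ≤ continuation, so V_uu = 20.6815
Node ud (S = 16.8): continuation = 1/1.08·[0.6000·3.5200 + 0.4000·0.0000] = 1.9556; exercise value = 0.0000 ≤ continuation, so V_ud = 1.9556
Node dd (S = 7.2): continuation = 1/1.08·[0.6000·0.0000 + 0.4000·0.0000] = 0.0000; exercise value = 0.0000 ≤ continuation, so V_dd = 0.0000
Node u (S = 28): continuation = 1/1.08·[0.6000·20.6815 + 0.4000·1.9556] = 12.2140; exercise value = 8.0000 ≤ continuation, so V_u = 12.2140
Node d (S = 12): continuation = 1/1.08·[0.6000·1.9556 + 0.4000·0.0000] = 1.0864; exercise value = 0.0000 ≤ continuation, so V_d = 1.0864
Node 0 (S = 20): continuation = 1/1.08·[0.6000·12.2140 + 0.4000·1.0864] = 7.1879; exercise value = 0.0000 ≤ continuation, so V_0 = 7.1879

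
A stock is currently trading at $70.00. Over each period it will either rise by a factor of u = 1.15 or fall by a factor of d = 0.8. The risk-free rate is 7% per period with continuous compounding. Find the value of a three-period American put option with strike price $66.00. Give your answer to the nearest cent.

Risk-neutral probability p = (e^0.07 − 0.8)/(1.15 − 0.8) = 0.2725/0.3500 = 0.7786
Terminal stock prices: S_uuu = 106.5, S_uud = 74.06, S_udd = 51.52, S_ddd = 35.84
Terminal payoffs (K − S): max(-40.46, 0) = 0, max(-8.06, 0) = 0, max(14.48, 0) = 14.48, max(30.16, 0) = 30.16
Node uu (S = 92.57): continuation = e^(−0.07)·[0.7786·0.0000 + 0.2214·0.0000] = 0.0000; exercise value = 0.0000 ≤ continuation, so V_uu = 0.0000
Node ud (S = 64.4): continuation = e^(−0.07)·[0.7786·0.0000 + 0.2214·14.4800] = 2.9892; exercise value = 1.6000 ≤ continuation, so V_ud = 2.9892
Node dd (S = 44.8): continuation = e^(−0.07)·[0.7786·14.4800 + 0.2214·30.1600] = 16.7380; exercise value = 21.2000 > continuation, so V_dd = 21.2000 (exercise)
Node u (S = 80.5): continuation = e^(−0.07)·[0.7786·0.0000 + 0.2214·2.9892] = 0.6171; exercise value = 0.0000 ≤ continuation, so V_u = 0.6171
Node d (S = 56): continuation = e^(−0.07)·[0.7786·2.9892 + 0.2214·21.2000] = 6.5465; exercise value = 10.0000 > continuation, so V_d = 10.0000 (exercise)
Node 0 (S = 70): continuation = e^(−0.07)·[0.7786·0.6171 + 0.2214·10.0000] = 2.5123; exercise value = 0.0000 ≤ continuation, so V_0 = 2.5123

$2.51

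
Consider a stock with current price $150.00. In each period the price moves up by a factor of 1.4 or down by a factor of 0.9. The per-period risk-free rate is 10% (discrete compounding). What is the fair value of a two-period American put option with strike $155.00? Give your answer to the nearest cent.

$10.91

Risk-neutral probability p = (1 + 0.1 − 0.9)/(1.4 − 0.9) = 0.2000/0.5000 = 0.4000
Terminal stock prices: S_uu = 294, S_ud = 189, S_dd = 121.5
Terminal payoffs (K − S): max(-139, 0) = 0, max(-34, 0) = 0, max(33.5, 0) = 33.5
Node u (S = 210): continuation = 1/1.1·[0.4000·0.0000 + 0.6000·0.0000] = 0.0000; exercise value = 0.0000 ≤ continuation, so V_u = 0.0000
Node d (S = 135): continuation = 1/1.1·[0.4000·0.0000 + 0.6000·33.5000] = 18.2727; exercise value = 20.0000 > continuation, so V_d = 20.0000 (exercise)
Node 0 (S = 150): continuation = 1/1.1·[0.4000·0.0000 + 0.6000·20.0000] = 10.9091; exercise value = 5.0000 ≤ continuation, so V_0 = 10.9091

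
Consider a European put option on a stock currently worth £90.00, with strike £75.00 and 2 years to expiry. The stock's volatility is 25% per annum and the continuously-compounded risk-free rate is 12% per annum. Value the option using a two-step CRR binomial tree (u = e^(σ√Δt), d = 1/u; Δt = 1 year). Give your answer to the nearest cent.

£1.54

CRR parameters: u = e^(σ√Δt) = e^(0.25·√1) = 1.2840, d = 1/u = 0.7788
Per-period rate: rΔt = 0.12·1 = 0.12, so R = e^0.12 = 1.1275
Risk-neutral probability p = (e^0.12 − 0.7788)/(1.2840 − 0.7788) = 0.3487/0.5052 = 0.6902
Terminal stock prices: S_uu = 148.4, S_ud = 90, S_dd = 54.59
Terminal payoffs (K − S): max(-73.38, 0) = 0, max(-15, 0) = 0, max(20.41, 0) = 20.41
Node u (S = 115.6): V_u = e^(−0.12)·[0.6902·0.0000 + 0.3098·0.0000] = 0.0000
Node d (S = 70.09): V_d = e^(−0.12)·[0.6902·0.0000 + 0.3098·20.4122] = 5.6090
Node 0 (S = 90): V_0 = e^(−0.12)·[0.6902·0.0000 + 0.3098·5.6090] = 1.5413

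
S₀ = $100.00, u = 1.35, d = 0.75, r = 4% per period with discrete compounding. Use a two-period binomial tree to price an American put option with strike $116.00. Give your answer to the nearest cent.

Risk-neutral probability p = (1 + 0.04 − 0.75)/(1.35 − 0.75) = 0.2900/0.6000 = 0.4833
Terminal stock prices: S_uu = 182.3, S_ud = 101.2, S_dd = 56.25
Terminal payoffs (K − S): max(-66.25, 0) = 0, max(14.75, 0) = 14.75, max(59.75, 0) = 59.75
Node u (S = 135): continuation = 1/1.04·[0.4833·0.0000 + 0.5167·14.7500] = 7.3277; exercise value = 0.0000 ≤ continuation, so V_u = 7.3277
Node d (S = 75): continuation = 1/1.04·[0.4833·14.7500 + 0.5167·59.7500] = 36.5385; exercise value = 41.0000 > continuation, so V_d = 41.0000 (exercise)
Node 0 (S = 100): continuation = 1/1.04·[0.4833·7.3277 + 0.5167·41.0000] = 23.7741; exercise value = 16.0000 ≤ continuation, so V_0 = 23.7741

$23.77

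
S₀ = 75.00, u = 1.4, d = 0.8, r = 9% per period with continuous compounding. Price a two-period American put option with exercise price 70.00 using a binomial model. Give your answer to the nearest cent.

Risk-neutral probability p = (e^0.09 − 0.8)/(1.4 − 0.8) = 0.2942/0.6000 = 0.4903
Terminal stock prices: S_uu = 147, S_ud = 84, S_dd = 48
Terminal payoffs (K − S): max(-77, 0) = 0, max(-14, 0) = 0, max(22, 0) = 22
Node u (S = 105): continuation = e^(−0.09)·[0.4903·0.0000 + 0.5097·0.0000] = 0.0000; exercise value = 0.0000 ≤ continuation, so V_u = 0.0000
Node d (S = 60): continuation = e^(−0.09)·[0.4903·0.0000 + 0.5097·22.0000] = 10.2485; exercise value = 10.0000 ≤ continuation, so V_d = 10.2485
Node 0 (S = 75): continuation = e^(−0.09)·[0.4903·0.0000 + 0.5097·10.2485] = 4.7741; exercise value = 0.0000 ≤ continuation, so V_0 = 4.7741

4.77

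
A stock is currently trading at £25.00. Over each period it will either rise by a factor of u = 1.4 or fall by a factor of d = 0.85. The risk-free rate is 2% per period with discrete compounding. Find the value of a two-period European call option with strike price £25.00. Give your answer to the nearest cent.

Risk-neutral probability p = (1 + 0.02 − 0.85)/(1.4 − 0.85) = 0.1700/0.5500 = 0.3091
Terminal stock prices: S_uu = 49, S_ud = 29.75, S_dd = 18.06
Terminal payoffs (S − K): max(24, 0) = 24, max(4.75, 0) = 4.75, max(-6.938, 0) = 0
Node u (S = 35): V_u = 1/1.02·[0.3091·24.0000 + 0.6909·4.7500] = 10.4902
Node d (S = 21.25): V_d = 1/1.02·[0.3091·4.7500 + 0.6909·0.0000] = 1.4394
Node 0 (S = 25): V_0 = 1/1.02·[0.3091·10.4902 + 0.6909·1.4394] = 4.1538

£4.15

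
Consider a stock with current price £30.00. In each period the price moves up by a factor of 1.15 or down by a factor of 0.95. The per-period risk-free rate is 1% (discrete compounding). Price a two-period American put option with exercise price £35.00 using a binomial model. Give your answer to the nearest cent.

£5.00

Risk-neutral probability p = (1 + 0.01 − 0.95)/(1.15 − 0.95) = 0.0600/0.2000 = 0.3000
Terminal stock prices: S_uu = 39.67, S_ud = 32.77, S_dd = 27.07
Terminal payoffs (K − S): max(-4.675, 0) = 0, max(2.225, 0) = 2.225, max(7.925, 0) = 7.925
Node u (S = 34.5): continuation = 1/1.01·[0.3000·0.0000 + 0.7000·2.2250] = 1.5421; exercise value = 0.5000 ≤ continuation, so V_u = 1.5421
Node d (S = 28.5): continuation = 1/1.01·[0.3000·2.2250 + 0.7000·7.9250] = 6.1535; exercise value = 6.5000 > continuation, so V_d = 6.5000 (exercise)
Node 0 (S = 30): continuation = 1/1.01·[0.3000·1.5421 + 0.7000·6.5000] = 4.9630; exercise value = 5.0000 > continuation, so V_0 = 5.0000 (exercise)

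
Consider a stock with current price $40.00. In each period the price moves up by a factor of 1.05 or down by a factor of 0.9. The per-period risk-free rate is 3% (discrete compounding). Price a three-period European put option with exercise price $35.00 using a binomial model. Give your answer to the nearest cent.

$0.05

Risk-neutral probability p = (1 + 0.03 − 0.9)/(1.05 − 0.9) = 0.1300/0.1500 = 0.8667
Terminal stock prices: S_uuu = 46.31, S_uud = 39.69, S_udd = 34.02, S_ddd = 29.16
Terminal payoffs (K − S): max(-11.31, 0) = 0, max(-4.69, 0) = 0, max(0.98, 0) = 0.98, max(5.84, 0) = 5.84
Node uu (S = 44.1): V_uu = 1/1.03·[0.8667·0.0000 + 0.1333·0.0000] = 0.0000
Node ud (S = 37.8): V_ud = 1/1.03·[0.8667·0.0000 + 0.1333·0.9800] = 0.1269
Node dd (S = 32.4): V_dd = 1/1.03·[0.8667·0.9800 + 0.1333·5.8400] = 1.5806
Node u (S = 42): V_u = 1/1.03·[0.8667·0.0000 + 0.1333·0.1269] = 0.0164
Node d (S = 36): V_d = 1/1.03·[0.8667·0.1269 + 0.1333·1.5806] = 0.3113
Node 0 (S = 40): V_0 = 1/1.03·[0.8667·0.0164 + 0.1333·0.3113] = 0.0541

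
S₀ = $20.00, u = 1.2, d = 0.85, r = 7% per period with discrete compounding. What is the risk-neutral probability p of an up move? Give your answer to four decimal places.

Risk-neutral probability p = (1 + 0.07 − 0.85)/(1.2 − 0.85) = 0.2200/0.3500 = 0.6286

p = 0.6286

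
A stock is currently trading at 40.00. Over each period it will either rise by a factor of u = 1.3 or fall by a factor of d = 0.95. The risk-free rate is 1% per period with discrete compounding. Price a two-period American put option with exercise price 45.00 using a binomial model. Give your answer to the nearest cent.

Risk-neutral probability p = (1 + 0.01 − 0.95)/(1.3 − 0.95) = 0.0600/0.3500 = 0.1714
Terminal stock prices: S_uu = 67.6, S_ud = 49.4, S_dd = 36.1
Terminal payoffs (K − S): max(-22.6, 0) = 0, max(-4.4, 0) = 0, max(8.9, 0) = 8.9
Node u (S = 52): continuation = 1/1.01·[0.1714·0.0000 + 0.8286·0.0000] = 0.0000; exercise value = 0.0000 ≤ continuation, so V_u = 0.0000
Node d (S = 38): continuation = 1/1.01·[0.1714·0.0000 + 0.8286·8.9000] = 7.3013; exercise value = 7.0000 ≤ continuation, so V_d = 7.3013
Node 0 (S = 40): continuation = 1/1.01·[0.1714·0.0000 + 0.8286·7.3013] = 5.9897; exercise value = 5.0000 ≤ continuation, so V_0 = 5.9897

5.99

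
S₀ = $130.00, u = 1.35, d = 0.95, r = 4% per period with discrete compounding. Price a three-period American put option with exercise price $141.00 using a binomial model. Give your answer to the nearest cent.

Risk-neutral probability p = (1 + 0.04 − 0.95)/(1.35 − 0.95) = 0.0900/0.4000 = 0.2250
Terminal stock prices: S_uuu = 319.8, S_uud = 225.1, S_udd = 158.4, S_ddd = 111.5
Terminal payoffs (K − S): max(-178.8, 0) = 0, max(-84.08, 0) = 0, max(-17.39, 0) = 0, max(29.54, 0) = 29.54
Node uu (S = 236.9): continuation = 1/1.04·[0.2250·0.0000 + 0.7750·0.0000] = 0.0000; exercise value = 0.0000 ≤ continuation, so V_uu = 0.0000
Node ud (S = 166.7): continuation = 1/1.04·[0.2250·0.0000 + 0.7750·0.0000] = 0.0000; exercise value = 0.0000 ≤ continuation, so V_ud = 0.0000
Node dd (S = 117.3): continuation = 1/1.04·[0.2250·0.0000 + 0.7750·29.5413] = 22.0139; exercise value = 23.6750 > continuation, so V_dd = 23.6750 (exercise)
Node u (S = 175.5): continuation = 1/1.04·[0.2250·0.0000 + 0.7750·0.0000] = 0.0000; exercise value = 0.0000 ≤ continuation, so V_u = 0.0000
Node d (S = 123.5): continuation = 1/1.04·[0.2250·0.0000 + 0.7750·23.6750] = 17.6424; exercise value = 17.5000 ≤ continuation, so V_d = 17.6424
Node 0 (S = 130): continuation = 1/1.04·[0.2250·0.0000 + 0.7750·17.6424] = 13.1470; exercise value = 11.0000 ≤ continuation, so V_0 = 13.1470

$13.15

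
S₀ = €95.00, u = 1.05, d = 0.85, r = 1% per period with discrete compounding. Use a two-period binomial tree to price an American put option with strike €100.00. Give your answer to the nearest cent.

€6.20

Risk-neutral probability p = (1 + 0.01 − 0.85)/(1.05 − 0.85) = 0.1600/0.2000 = 0.8000
Terminal stock prices: S_uu = 104.7, S_ud = 84.79, S_dd = 68.64
Terminal payoffs (K − S): max(-4.737, 0) = 0, max(15.21, 0) = 15.21, max(31.36, 0) = 31.36
Node u (S = 99.75): continuation = 1/1.01·[0.8000·0.0000 + 0.2000·15.2125] = 3.0124; exercise value = 0.2500 ≤ continuation, so V_u = 3.0124
Node d (S = 80.75): continuation = 1/1.01·[0.8000·15.2125 + 0.2000·31.3625] = 18.2599; exercise value = 19.2500 > continuation, so V_d = 19.2500 (exercise)
Node 0 (S = 95): continuation = 1/1.01·[0.8000·3.0124 + 0.2000·19.2500] = 6.1979; exercise value = 5.0000 ≤ continuation, so V_0 = 6.1979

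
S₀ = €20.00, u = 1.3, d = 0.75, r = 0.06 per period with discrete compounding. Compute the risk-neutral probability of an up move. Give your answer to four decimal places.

Risk-neutral probability p = (1 + 0.06 − 0.75)/(1.3 − 0.75) = 0.3100/0.5500 = 0.5636

p = 0.5636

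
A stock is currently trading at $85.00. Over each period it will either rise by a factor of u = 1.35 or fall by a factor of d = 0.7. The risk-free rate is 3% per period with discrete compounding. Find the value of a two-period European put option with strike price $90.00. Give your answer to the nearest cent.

$15.60

Risk-neutral probability p = (1 + 0.03 − 0.7)/(1.35 − 0.7) = 0.3300/0.6500 = 0.5077
Terminal stock prices: S_uu = 154.9, S_ud = 80.33, S_dd = 41.65
Terminal payoffs (K − S): max(-64.91, 0) = 0, max(9.675, 0) = 9.675, max(48.35, 0) = 48.35
Node u (S = 114.8): V_u = 1/1.03·[0.5077·0.0000 + 0.4923·9.6750] = 4.6243
Node d (S = 59.5): V_d = 1/1.03·[0.5077·9.6750 + 0.4923·48.3500] = 27.8786
Node 0 (S = 85): V_0 = 1/1.03·[0.5077·4.6243 + 0.4923·27.8786] = 15.6045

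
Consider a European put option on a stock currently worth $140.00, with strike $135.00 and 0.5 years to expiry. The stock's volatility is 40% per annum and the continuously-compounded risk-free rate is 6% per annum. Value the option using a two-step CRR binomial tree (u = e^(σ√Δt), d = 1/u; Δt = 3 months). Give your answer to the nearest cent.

CRR parameters: u = e^(σ√Δt) = e^(0.4·√0.25) = 1.2214, d = 1/u = 0.8187
Per-period rate: rΔt = 0.06·0.25 = 0.015, so R = e^0.015 = 1.0151
Risk-neutral probability p = (e^0.015 − 0.8187)/(1.2214 − 0.8187) = 0.1964/0.4027 = 0.4877
Terminal stock prices: S_uu = 208.9, S_ud = 140, S_dd = 93.84
Terminal payoffs (K − S): max(-73.86, 0) = 0, max(-5, 0) = 0, max(41.16, 0) = 41.16
Node u (S = 171): V_u = e^(−0.015)·[0.4877·0.0000 + 0.5123·0.0000] = 0.0000
Node d (S = 114.6): V_d = e^(−0.015)·[0.4877·0.0000 + 0.5123·41.1552] = 20.7700
Node 0 (S = 140): V_0 = e^(−0.015)·[0.4877·0.0000 + 0.5123·20.7700] = 10.4821

$10.48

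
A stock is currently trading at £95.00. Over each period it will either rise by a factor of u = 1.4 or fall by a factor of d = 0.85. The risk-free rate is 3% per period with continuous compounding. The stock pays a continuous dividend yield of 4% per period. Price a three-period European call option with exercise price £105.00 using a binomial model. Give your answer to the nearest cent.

Per-period risk-free factor R = e^0.03 = 1.0305; dividend-adjusted growth = e^(0.03−0.04) = 0.9900.
Risk-neutral probability p = (0.9900 − 0.85)/(1.4 − 0.85) = 0.1400/0.5500 = 0.2546
Terminal stock prices: S_uuu = 260.7, S_uud = 158.3, S_udd = 96.09, S_ddd = 58.34
Terminal payoffs (S − K): max(155.7, 0) = 155.7, max(53.27, 0) = 53.27, max(-8.908, 0) = 0, max(-46.66, 0) = 0
Node uu (S = 186.2): V_uu = e^(−0.03)·[0.2546·155.6800 + 0.7454·53.2700] = 77.0022
Node ud (S = 113): V_ud = e^(−0.03)·[0.2546·53.2700 + 0.7454·0.0000] = 13.1636
Node dd (S = 68.64): V_dd = e^(−0.03)·[0.2546·0.0000 + 0.7454·0.0000] = 0.0000
Node u (S = 133): V_u = e^(−0.03)·[0.2546·77.0022 + 0.7454·13.1636] = 28.5497
Node d (S = 80.75): V_d = e^(−0.03)·[0.2546·13.1636 + 0.7454·0.0000] = 3.2529
Node 0 (S = 95): V_0 = e^(−0.03)·[0.2546·28.5497 + 0.7454·3.2529] = 9.4078

£9.41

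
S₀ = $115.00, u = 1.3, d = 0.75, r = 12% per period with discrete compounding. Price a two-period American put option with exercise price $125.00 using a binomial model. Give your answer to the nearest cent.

$13.58

Risk-neutral probability p = (1 + 0.12 − 0.75)/(1.3 − 0.75) = 0.3700/0.5500 = 0.6727
Terminal stock prices: S_uu = 194.4, S_ud = 112.1, S_dd = 64.69
Terminal payoffs (K − S): max(-69.35, 0) = 0, max(12.88, 0) = 12.88, max(60.31, 0) = 60.31
Node u (S = 149.5): continuation = 1/1.12·[0.6727·0.0000 + 0.3273·12.8750] = 3.7622; exercise value = 0.0000 ≤ continuation, so V_u = 3.7622
Node d (S = 86.25): continuation = 1/1.12·[0.6727·12.8750 + 0.3273·60.3125] = 25.3571; exercise value = 38.7500 > continuation, so V_d = 38.7500 (exercise)
Node 0 (S = 115): continuation = 1/1.12·[0.6727·3.7622 + 0.3273·38.7500] = 13.5828; exercise value = 10.0000 ≤ continuation, so V_0 = 13.5828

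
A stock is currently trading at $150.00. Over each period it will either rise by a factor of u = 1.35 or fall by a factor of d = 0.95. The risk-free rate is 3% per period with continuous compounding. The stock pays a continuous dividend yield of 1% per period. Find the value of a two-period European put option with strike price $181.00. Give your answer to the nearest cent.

$29.21

Per-period risk-free factor R = e^0.03 = 1.0305; dividend-adjusted growth = e^(0.03−0.01) = 1.0202.
Risk-neutral probability p = (1.0202 − 0.95)/(1.35 − 0.95) = 0.0702/0.4000 = 0.1755
Terminal stock prices: S_uu = 273.4, S_ud = 192.4, S_dd = 135.4
Terminal payoffs (K − S): max(-92.38, 0) = 0, max(-11.38, 0) = 0, max(45.62, 0) = 45.62
Node u (S = 202.5): V_u = e^(−0.03)·[0.1755·0.0000 + 0.8245·0.0000] = 0.0000
Node d (S = 142.5): V_d = e^(−0.03)·[0.1755·0.0000 + 0.8245·45.6250] = 36.5059
Node 0 (S = 150): V_0 = e^(−0.03)·[0.1755·0.0000 + 0.8245·36.5059] = 29.2094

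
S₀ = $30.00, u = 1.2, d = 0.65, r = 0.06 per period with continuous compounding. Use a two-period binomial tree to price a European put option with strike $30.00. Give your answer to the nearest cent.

Risk-neutral probability p = (e^0.06 − 0.65)/(1.2 − 0.65) = 0.4118/0.5500 = 0.7488
Terminal stock prices: S_uu = 43.2, S_ud = 23.4, S_dd = 12.68
Terminal payoffs (K − S): max(-13.2, 0) = 0, max(6.6, 0) = 6.6, max(17.32, 0) = 17.32
Node u (S = 36): V_u = e^(−0.06)·[0.7488·0.0000 + 0.2512·6.6000] = 1.5614
Node d (S = 19.5): V_d = e^(−0.06)·[0.7488·6.6000 + 0.2512·17.3250] = 8.7529
Node 0 (S = 30): V_0 = e^(−0.06)·[0.7488·1.5614 + 0.2512·8.7529] = 3.1718

$3.17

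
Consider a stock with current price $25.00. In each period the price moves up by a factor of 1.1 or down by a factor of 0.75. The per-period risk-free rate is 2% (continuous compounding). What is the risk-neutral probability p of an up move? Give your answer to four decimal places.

Risk-neutral probability p = (e^0.02 − 0.75)/(1.1 − 0.75) = 0.2702/0.3500 = 0.7720

p = 0.7720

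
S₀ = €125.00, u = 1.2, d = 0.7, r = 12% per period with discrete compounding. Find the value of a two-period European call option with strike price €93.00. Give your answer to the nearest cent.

Risk-neutral probability p = (1 + 0.12 − 0.7)/(1.2 − 0.7) = 0.4200/0.5000 = 0.8400
Terminal stock prices: S_uu = 180, S_ud = 105, S_dd = 61.25
Terminal payoffs (S − K): max(87, 0) = 87, max(12, 0) = 12, max(-31.75, 0) = 0
Node u (S = 150): V_u = 1/1.12·[0.8400·87.0000 + 0.1600·12.0000] = 66.9643
Node d (S = 87.5): V_d = 1/1.12·[0.8400·12.0000 + 0.1600·0.0000] = 9.0000
Node 0 (S = 125): V_0 = 1/1.12·[0.8400·66.9643 + 0.1600·9.0000] = 51.5089

€51.51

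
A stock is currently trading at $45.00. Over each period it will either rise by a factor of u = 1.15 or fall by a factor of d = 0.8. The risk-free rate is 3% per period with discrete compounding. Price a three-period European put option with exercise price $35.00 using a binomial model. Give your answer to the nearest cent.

$0.84

Risk-neutral probability p = (1 + 0.03 − 0.8)/(1.15 − 0.8) = 0.2300/0.3500 = 0.6571
Terminal stock prices: S_uuu = 68.44, S_uud = 47.61, S_udd = 33.12, S_ddd = 23.04
Terminal payoffs (K − S): max(-33.44, 0) = 0, max(-12.61, 0) = 0, max(1.88, 0) = 1.88, max(11.96, 0) = 11.96
Node uu (S = 59.51): V_uu = 1/1.03·[0.6571·0.0000 + 0.3429·0.0000] = 0.0000
Node ud (S = 41.4): V_ud = 1/1.03·[0.6571·0.0000 + 0.3429·1.8800] = 0.6258
Node dd (S = 28.8): V_dd = 1/1.03·[0.6571·1.8800 + 0.3429·11.9600] = 5.1806
Node u (S = 51.75): V_u = 1/1.03·[0.6571·0.0000 + 0.3429·0.6258] = 0.2083
Node d (S = 36): V_d = 1/1.03·[0.6571·0.6258 + 0.3429·5.1806] = 2.1237
Node 0 (S = 45): V_0 = 1/1.03·[0.6571·0.2083 + 0.3429·2.1237] = 0.8398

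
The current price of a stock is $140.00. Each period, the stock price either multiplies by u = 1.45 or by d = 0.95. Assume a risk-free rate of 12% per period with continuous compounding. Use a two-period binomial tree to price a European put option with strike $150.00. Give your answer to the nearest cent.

$7.74

Risk-neutral probability p = (e^0.12 − 0.95)/(1.45 − 0.95) = 0.1775/0.5000 = 0.3550
Terminal stock prices: S_uu = 294.4, S_ud = 192.8, S_dd = 126.3
Terminal payoffs (K − S): max(-144.4, 0) = 0, max(-42.85, 0) = 0, max(23.65, 0) = 23.65
Node u (S = 203): V_u = e^(−0.12)·[0.3550·0.0000 + 0.6450·0.0000] = 0.0000
Node d (S = 133): V_d = e^(−0.12)·[0.3550·0.0000 + 0.6450·23.6500] = 13.5294
Node 0 (S = 140): V_0 = e^(−0.12)·[0.3550·0.0000 + 0.6450·13.5294] = 7.7398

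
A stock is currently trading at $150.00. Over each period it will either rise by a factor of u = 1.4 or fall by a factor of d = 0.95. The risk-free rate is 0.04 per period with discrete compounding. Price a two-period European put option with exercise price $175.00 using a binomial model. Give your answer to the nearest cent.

Risk-neutral probability p = (1 + 0.04 − 0.95)/(1.4 − 0.95) = 0.0900/0.4500 = 0.2000
Terminal stock prices: S_uu = 294, S_ud = 199.5, S_dd = 135.4
Terminal payoffs (K − S): max(-119, 0) = 0, max(-24.5, 0) = 0, max(39.62, 0) = 39.62
Node u (S = 210): V_u = 1/1.04·[0.2000·0.0000 + 0.8000·0.0000] = 0.0000
Node d (S = 142.5): V_d = 1/1.04·[0.2000·0.0000 + 0.8000·39.6250] = 30.4808
Node 0 (S = 150): V_0 = 1/1.04·[0.2000·0.0000 + 0.8000·30.4808] = 23.4467

$23.45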